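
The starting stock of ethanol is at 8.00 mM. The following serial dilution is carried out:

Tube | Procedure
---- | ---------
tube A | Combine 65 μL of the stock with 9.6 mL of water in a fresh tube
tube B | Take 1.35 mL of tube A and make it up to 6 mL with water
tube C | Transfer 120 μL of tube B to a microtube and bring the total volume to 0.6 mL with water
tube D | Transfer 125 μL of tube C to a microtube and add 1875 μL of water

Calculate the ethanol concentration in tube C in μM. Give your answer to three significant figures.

2.42 μM

Step 1: 65 μL + 9.6 mL = 9665 μL total → factor 9665/65 = 148.69
Step 2: 1.35 mL brought to 6 mL → factor 6/1.35 = 4.4444
Step 3: 120 μL brought to 0.6 mL → factor 600/120 = 5
Dilution factor through tube C = 148.69 × 4.4444 × 5 = 3304.3
[tube C] = 8.00 mM / 3304.3 = 0.002421 mM = 2.42 μM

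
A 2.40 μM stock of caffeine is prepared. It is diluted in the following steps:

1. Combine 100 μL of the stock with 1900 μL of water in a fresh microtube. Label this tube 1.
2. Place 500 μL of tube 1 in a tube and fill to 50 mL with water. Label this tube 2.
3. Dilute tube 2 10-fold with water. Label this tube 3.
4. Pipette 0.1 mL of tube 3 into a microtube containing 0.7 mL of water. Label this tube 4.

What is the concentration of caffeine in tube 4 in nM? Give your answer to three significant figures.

Step 1: 100 μL + 1900 μL = 2000 μL total → factor 2000/100 = 20
Step 2: 500 μL brought to 50 mL → factor 50000/500 = 100
Step 3: 10-fold → factor 10
Step 4: 0.1 mL + 0.7 mL = 0.8 mL total → factor 0.8/0.1 = 8
Overall dilution factor = 20 × 100 × 10 × 8 = 1.6 × 10^5
Final = 2.40 μM / 1.6 × 10^5 = 1.500 × 10^-5 μM = 0.0150 nM

0.0150 nM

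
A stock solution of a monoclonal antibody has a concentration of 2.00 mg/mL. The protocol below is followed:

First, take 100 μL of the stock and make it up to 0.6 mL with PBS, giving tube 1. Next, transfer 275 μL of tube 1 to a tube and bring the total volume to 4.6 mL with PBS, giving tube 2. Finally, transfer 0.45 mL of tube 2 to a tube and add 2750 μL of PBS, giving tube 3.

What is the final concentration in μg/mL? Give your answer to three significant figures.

Step 1: 100 μL brought to 0.6 mL → factor 600/100 = 6
Step 2: 275 μL brought to 4.6 mL → factor 4600/275 = 16.727
Step 3: 0.45 mL + 2750 μL = 3.2 mL total → factor 3.2/0.45 = 7.1111
Overall dilution factor = 6 × 16.727 × 7.1111 = 713.7
Final = 2.00 mg/mL / 713.7 = 0.002802 mg/mL = 2.80 μg/mL

2.80 μg/mL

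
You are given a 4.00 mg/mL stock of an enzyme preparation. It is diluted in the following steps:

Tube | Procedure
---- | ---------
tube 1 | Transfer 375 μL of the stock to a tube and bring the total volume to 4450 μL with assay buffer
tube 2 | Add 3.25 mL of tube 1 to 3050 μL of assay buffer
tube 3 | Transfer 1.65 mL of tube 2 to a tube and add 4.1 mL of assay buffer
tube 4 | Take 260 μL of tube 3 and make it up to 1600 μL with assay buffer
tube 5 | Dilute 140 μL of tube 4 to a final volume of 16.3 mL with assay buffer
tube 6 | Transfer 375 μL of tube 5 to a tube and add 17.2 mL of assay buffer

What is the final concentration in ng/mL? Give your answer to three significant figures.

Step 1: 375 μL brought to 4450 μL → factor 4450/375 = 11.867
Step 2: 3.25 mL + 3050 μL = 6.3 mL total → factor 6.3/3.25 = 1.9385
Step 3: 1.65 mL + 4.1 mL = 5.75 mL total → factor 5.75/1.65 = 3.4848
Step 4: 260 μL brought to 1600 μL → factor 1600/260 = 6.1538
Step 5: 140 μL brought to 16.3 mL → factor 16300/140 = 116.43
Step 6: 375 μL + 17.2 mL = 17575 μL total → factor 17575/375 = 46.867
Overall dilution factor = 11.867 × 1.9385 × 3.4848 × 6.1538 × 116.43 × 46.867 = 2.6918 × 10^6
Final = 4.00 mg/mL / 2.6918 × 10^6 = 1.486 × 10^-6 mg/mL = 1.49 ng/mL

1.49 ng/mL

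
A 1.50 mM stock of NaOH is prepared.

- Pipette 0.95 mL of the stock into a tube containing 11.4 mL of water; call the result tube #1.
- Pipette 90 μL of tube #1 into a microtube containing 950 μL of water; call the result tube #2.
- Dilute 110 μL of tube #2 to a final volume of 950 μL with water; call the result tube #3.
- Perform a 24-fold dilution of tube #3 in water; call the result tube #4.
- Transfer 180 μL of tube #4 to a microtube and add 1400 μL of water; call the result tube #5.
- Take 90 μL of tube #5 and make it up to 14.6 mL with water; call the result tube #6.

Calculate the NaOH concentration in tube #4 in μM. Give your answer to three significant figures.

Step 1: 0.95 mL + 11.4 mL = 12.35 mL total → factor 12.35/0.95 = 13
Step 2: 90 μL + 950 μL = 1040 μL total → factor 1040/90 = 11.556
Step 3: 110 μL brought to 950 μL → factor 950/110 = 8.6364
Step 4: 24-fold → factor 24
Dilution factor through tube #4 = 13 × 11.556 × 8.6364 × 24 = 31137
[tube #4] = 1.50 mM / 31137 = 4.817 × 10^-5 mM = 0.0482 μM

0.0482 μM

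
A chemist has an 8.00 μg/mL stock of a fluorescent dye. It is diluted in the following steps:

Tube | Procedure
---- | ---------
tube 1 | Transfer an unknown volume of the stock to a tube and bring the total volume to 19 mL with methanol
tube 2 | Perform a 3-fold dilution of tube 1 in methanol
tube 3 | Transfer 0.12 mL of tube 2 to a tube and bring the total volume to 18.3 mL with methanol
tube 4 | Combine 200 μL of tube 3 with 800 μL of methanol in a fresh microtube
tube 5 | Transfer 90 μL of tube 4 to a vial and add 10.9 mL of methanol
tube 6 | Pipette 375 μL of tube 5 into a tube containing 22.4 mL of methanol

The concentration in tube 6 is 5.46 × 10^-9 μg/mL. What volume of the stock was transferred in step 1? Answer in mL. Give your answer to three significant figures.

0.220 mL

Step 1: v brought to 19 mL → factor = 19 mL/v
Step 2: 3-fold → factor 3
Step 3: 0.12 mL brought to 18.3 mL → factor 18.3/0.12 = 152.5
Step 4: 200 μL + 800 μL = 1000 μL total → factor 1000/200 = 5
Step 5: 90 μL + 10.9 mL = 10990 μL total → factor 10990/90 = 122.11
Step 6: 375 μL + 22.4 mL = 22775 μL total → factor 22775/375 = 60.733
Product of known-step factors = 1.6965 × 10^7
Overall factor = 8.00 μg/mL / (5.46 × 10^-9 μg/mL) = 1.4652 × 10^9
Step-1 factor = 1.4652 × 10^9 / 1.6965 × 10^7 = 86.368
v = 19 mL / 86.368 = 0.220 mL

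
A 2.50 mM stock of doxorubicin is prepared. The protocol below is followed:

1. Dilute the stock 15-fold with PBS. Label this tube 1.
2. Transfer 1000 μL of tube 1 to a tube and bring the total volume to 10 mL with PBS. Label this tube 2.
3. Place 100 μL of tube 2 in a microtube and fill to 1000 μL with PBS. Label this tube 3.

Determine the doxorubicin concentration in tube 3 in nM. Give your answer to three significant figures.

1.67 × 10^3 nM

Step 1: 15-fold → factor 15
Step 2: 1000 μL brought to 10 mL → factor 10000/1000 = 10
Step 3: 100 μL brought to 1000 μL → factor 1000/100 = 10
Overall dilution factor = 15 × 10 × 10 = 1500
Final = 2.50 mM / 1500 = 0.001667 mM = 1.67 × 10^3 nM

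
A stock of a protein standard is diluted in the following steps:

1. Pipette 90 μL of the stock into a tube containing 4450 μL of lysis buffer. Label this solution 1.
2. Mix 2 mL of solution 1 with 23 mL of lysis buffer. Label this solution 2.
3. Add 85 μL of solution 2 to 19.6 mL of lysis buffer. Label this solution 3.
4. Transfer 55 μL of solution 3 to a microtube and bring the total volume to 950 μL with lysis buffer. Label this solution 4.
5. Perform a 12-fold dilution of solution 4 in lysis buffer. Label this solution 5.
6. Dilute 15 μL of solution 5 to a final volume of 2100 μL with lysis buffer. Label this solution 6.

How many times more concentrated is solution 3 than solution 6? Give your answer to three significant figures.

2.90 × 10^4

Step 1: 90 μL + 4450 μL = 4540 μL total → factor 4540/90 = 50.444
Step 2: 2 mL + 23 mL = 25 mL total → factor 25/2 = 12.5
Step 3: 85 μL + 19.6 mL = 19685 μL total → factor 19685/85 = 231.59
Step 4: 55 μL brought to 950 μL → factor 950/55 = 17.273
Step 5: 12-fold → factor 12
Step 6: 15 μL brought to 2100 μL → factor 2100/15 = 140
Dilution factor to solution 3 = 1.4603 × 10^5; to solution 6 = 4.2375 × 10^9
[solution 3]/[solution 6] = (factor to solution 6)/(factor to solution 3) = 4.2375 × 10^9/1.4603 × 10^5 = 2.90 × 10^4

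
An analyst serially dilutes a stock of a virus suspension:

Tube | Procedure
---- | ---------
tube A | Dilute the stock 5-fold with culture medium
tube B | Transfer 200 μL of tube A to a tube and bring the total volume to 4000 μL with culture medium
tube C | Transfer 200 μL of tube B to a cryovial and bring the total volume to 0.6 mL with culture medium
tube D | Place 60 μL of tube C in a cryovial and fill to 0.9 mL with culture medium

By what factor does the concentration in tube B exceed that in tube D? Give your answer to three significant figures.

45.0

Step 1: 5-fold → factor 5
Step 2: 200 μL brought to 4000 μL → factor 4000/200 = 20
Step 3: 200 μL brought to 0.6 mL → factor 600/200 = 3
Step 4: 60 μL brought to 0.9 mL → factor 900/60 = 15
Dilution factor to tube B = 100; to tube D = 4500
[tube B]/[tube D] = (factor to tube D)/(factor to tube B) = 4500/100 = 45.0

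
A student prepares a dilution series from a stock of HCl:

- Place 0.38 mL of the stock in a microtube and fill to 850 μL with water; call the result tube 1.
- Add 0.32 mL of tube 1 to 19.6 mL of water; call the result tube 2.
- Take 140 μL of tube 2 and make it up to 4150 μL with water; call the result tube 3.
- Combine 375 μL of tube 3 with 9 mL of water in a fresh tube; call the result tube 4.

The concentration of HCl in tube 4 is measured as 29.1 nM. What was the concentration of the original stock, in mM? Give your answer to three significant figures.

Step 1: 0.38 mL brought to 850 μL → factor 0.85/0.38 = 2.2368
Step 2: 0.32 mL + 19.6 mL = 19.92 mL total → factor 19.92/0.32 = 62.25
Step 3: 140 μL brought to 4150 μL → factor 4150/140 = 29.643
Step 4: 375 μL + 9 mL = 9375 μL total → factor 9375/375 = 25
Overall dilution factor = 2.2368 × 62.25 × 29.643 × 25 = 1.0319 × 10^5
Stock = 29.1 nM × 1.0319 × 10^5 = 3.003 × 10^6 nM = 3.00 mM

3.00 mM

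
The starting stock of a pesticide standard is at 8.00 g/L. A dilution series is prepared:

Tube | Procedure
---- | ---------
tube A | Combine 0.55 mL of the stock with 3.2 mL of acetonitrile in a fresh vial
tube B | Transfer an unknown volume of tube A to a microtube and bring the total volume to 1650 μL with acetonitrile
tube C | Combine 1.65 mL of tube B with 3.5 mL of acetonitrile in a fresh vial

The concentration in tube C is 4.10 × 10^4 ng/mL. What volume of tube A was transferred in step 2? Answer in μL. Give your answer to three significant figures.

Step 1: 0.55 mL + 3.2 mL = 3.75 mL total → factor 3.75/0.55 = 6.8182
Step 2: v brought to 1650 μL → factor = 1650 μL/v
Step 3: 1.65 mL + 3.5 mL = 5.15 mL total → factor 5.15/1.65 = 3.1212
Product of known-step factors = 21.281
Overall factor = 8.00 g/L / (4.10 × 10^4 ng/mL) = 195.12
Step-2 factor = 195.12 / 21.281 = 9.1688
v = 1650 μL / 9.1688 = 180 μL

180 μL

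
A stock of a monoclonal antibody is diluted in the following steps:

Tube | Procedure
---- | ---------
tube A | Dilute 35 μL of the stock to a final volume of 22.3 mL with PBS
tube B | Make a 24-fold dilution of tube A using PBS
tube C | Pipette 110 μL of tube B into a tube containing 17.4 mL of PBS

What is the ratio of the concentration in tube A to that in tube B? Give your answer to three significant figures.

24.0

Step 1: 35 μL brought to 22.3 mL → factor 22300/35 = 637.14
Step 2: 24-fold → factor 24
Dilution factor to tube A = 637.14; to tube B = 15291
[tube A]/[tube B] = (factor to tube B)/(factor to tube A) = 15291/637.14 = 24.0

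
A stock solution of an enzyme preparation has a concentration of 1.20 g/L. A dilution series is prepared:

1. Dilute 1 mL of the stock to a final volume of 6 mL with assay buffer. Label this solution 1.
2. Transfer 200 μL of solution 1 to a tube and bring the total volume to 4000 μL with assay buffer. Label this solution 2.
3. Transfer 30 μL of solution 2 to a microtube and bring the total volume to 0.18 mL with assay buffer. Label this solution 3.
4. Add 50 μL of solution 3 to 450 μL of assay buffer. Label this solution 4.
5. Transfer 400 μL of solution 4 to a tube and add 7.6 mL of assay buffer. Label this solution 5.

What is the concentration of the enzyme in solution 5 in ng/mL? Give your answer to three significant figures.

Step 1: 1 mL brought to 6 mL → factor 6/1 = 6
Step 2: 200 μL brought to 4000 μL → factor 4000/200 = 20
Step 3: 30 μL brought to 0.18 mL → factor 180/30 = 6
Step 4: 50 μL + 450 μL = 500 μL total → factor 500/50 = 10
Step 5: 400 μL + 7.6 mL = 8000 μL total → factor 8000/400 = 20
Overall dilution factor = 6 × 20 × 6 × 10 × 20 = 1.44 × 10^5
Final = 1.20 g/L / 1.44 × 10^5 = 8.333 × 10^-6 g/L = 8.33 ng/mL

8.33 ng/mL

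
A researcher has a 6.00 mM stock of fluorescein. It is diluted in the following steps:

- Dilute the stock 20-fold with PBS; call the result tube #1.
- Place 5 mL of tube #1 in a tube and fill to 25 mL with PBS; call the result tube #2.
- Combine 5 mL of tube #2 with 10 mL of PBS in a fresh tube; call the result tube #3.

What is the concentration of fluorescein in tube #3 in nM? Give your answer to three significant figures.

Step 1: 20-fold → factor 20
Step 2: 5 mL brought to 25 mL → factor 25/5 = 5
Step 3: 5 mL + 10 mL = 15 mL total → factor 15/5 = 3
Overall dilution factor = 20 × 5 × 3 = 300
Final = 6.00 mM / 300 = 0.02000 mM = 2.00 × 10^4 nM

2.00 × 10^4 nM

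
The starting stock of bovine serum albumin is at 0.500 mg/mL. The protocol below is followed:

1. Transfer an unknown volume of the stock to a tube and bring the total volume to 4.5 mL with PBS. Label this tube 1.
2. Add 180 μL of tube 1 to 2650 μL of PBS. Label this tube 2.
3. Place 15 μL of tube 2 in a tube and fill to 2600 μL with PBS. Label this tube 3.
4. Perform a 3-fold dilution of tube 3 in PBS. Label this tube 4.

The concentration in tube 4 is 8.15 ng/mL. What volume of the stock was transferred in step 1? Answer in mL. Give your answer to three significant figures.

0.600 mL

Step 1: v brought to 4.5 mL → factor = 4.5 mL/v
Step 2: 180 μL + 2650 μL = 2830 μL total → factor 2830/180 = 15.722
Step 3: 15 μL brought to 2600 μL → factor 2600/15 = 173.33
Step 4: 3-fold → factor 3
Product of known-step factors = 8175.6
Overall factor = 0.500 mg/mL / (8.15 ng/mL) = 61350
Step-1 factor = 61350 / 8175.6 = 7.504
v = 4.5 mL / 7.504 = 0.600 mL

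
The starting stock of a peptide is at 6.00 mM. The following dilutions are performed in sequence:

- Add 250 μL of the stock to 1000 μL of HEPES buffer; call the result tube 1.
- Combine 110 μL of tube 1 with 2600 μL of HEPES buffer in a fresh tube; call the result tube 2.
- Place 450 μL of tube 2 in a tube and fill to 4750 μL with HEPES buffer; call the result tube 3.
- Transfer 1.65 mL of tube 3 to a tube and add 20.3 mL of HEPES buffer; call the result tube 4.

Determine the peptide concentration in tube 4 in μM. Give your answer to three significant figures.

0.347 μM

Step 1: 250 μL + 1000 μL = 1250 μL total → factor 1250/250 = 5
Step 2: 110 μL + 2600 μL = 2710 μL total → factor 2710/110 = 24.636
Step 3: 450 μL brought to 4750 μL → factor 4750/450 = 10.556
Step 4: 1.65 mL + 20.3 mL = 21.95 mL total → factor 21.95/1.65 = 13.303
Overall dilution factor = 5 × 24.636 × 10.556 × 13.303 = 17297
Final = 6.00 mM / 17297 = 0.0003469 mM = 0.347 μM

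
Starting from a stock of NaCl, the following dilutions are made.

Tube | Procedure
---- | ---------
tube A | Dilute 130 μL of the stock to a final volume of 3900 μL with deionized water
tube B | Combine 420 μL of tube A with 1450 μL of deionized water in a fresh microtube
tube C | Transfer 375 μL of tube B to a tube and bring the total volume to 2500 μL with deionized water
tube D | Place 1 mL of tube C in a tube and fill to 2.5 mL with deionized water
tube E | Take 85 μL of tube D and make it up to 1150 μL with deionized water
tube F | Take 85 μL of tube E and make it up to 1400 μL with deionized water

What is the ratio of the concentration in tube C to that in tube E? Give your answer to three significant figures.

Step 1: 130 μL brought to 3900 μL → factor 3900/130 = 30
Step 2: 420 μL + 1450 μL = 1870 μL total → factor 1870/420 = 4.4524
Step 3: 375 μL brought to 2500 μL → factor 2500/375 = 6.6667
Step 4: 1 mL brought to 2.5 mL → factor 2.5/1 = 2.5
Step 5: 85 μL brought to 1150 μL → factor 1150/85 = 13.529
Dilution factor to tube C = 890.48; to tube E = 30119
[tube C]/[tube E] = (factor to tube E)/(factor to tube C) = 30119/890.48 = 33.8

33.8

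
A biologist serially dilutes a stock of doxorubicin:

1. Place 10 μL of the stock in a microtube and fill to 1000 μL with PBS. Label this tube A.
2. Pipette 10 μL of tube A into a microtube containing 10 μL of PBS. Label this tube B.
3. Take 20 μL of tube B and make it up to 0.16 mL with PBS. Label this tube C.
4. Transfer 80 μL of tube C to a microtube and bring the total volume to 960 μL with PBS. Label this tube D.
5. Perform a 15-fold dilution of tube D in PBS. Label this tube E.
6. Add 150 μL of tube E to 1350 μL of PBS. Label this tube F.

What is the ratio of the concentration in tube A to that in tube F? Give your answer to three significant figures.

Step 1: 10 μL brought to 1000 μL → factor 1000/10 = 100
Step 2: 10 μL + 10 μL = 20 μL total → factor 20/10 = 2
Step 3: 20 μL brought to 0.16 mL → factor 160/20 = 8
Step 4: 80 μL brought to 960 μL → factor 960/80 = 12
Step 5: 15-fold → factor 15
Step 6: 150 μL + 1350 μL = 1500 μL total → factor 1500/150 = 10
Dilution factor to tube A = 100; to tube F = 2.88 × 10^6
[tube A]/[tube F] = (factor to tube F)/(factor to tube A) = 2.88 × 10^6/100 = 2.88 × 10^4

2.88 × 10^4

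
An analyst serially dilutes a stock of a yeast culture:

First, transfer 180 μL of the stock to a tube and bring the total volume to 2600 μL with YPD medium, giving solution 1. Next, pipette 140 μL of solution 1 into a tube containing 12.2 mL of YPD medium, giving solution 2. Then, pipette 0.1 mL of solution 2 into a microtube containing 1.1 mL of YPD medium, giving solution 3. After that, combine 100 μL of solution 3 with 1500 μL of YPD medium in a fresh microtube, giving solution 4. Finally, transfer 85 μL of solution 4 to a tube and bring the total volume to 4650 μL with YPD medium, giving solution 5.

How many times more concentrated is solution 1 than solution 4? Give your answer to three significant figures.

Step 1: 180 μL brought to 2600 μL → factor 2600/180 = 14.444
Step 2: 140 μL + 12.2 mL = 12340 μL total → factor 12340/140 = 88.143
Step 3: 0.1 mL + 1.1 mL = 1.2 mL total → factor 1.2/0.1 = 12
Step 4: 100 μL + 1500 μL = 1600 μL total → factor 1600/100 = 16
Dilution factor to solution 1 = 14.444; to solution 4 = 2.4445 × 10^5
[solution 1]/[solution 4] = (factor to solution 4)/(factor to solution 1) = 2.4445 × 10^5/14.444 = 1.69 × 10^4

1.69 × 10^4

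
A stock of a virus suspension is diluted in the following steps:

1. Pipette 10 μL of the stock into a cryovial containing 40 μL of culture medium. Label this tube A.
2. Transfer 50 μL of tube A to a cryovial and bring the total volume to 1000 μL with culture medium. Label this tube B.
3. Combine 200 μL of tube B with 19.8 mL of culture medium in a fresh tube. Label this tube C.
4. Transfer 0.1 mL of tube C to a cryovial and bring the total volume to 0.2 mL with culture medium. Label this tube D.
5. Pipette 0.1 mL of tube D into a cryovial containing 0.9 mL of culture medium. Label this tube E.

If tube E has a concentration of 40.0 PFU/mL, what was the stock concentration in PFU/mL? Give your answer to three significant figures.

8.00 × 10^6 PFU/mL

Step 1: 10 μL + 40 μL = 50 μL total → factor 50/10 = 5
Step 2: 50 μL brought to 1000 μL → factor 1000/50 = 20
Step 3: 200 μL + 19.8 mL = 20000 μL total → factor 20000/200 = 100
Step 4: 0.1 mL brought to 0.2 mL → factor 0.2/0.1 = 2
Step 5: 0.1 mL + 0.9 mL = 1 mL total → factor 1/0.1 = 10
Overall dilution factor = 5 × 20 × 100 × 2 × 10 = 2 × 10^5
Stock = 40.0 PFU/mL × 2 × 10^5 = 8.00 × 10^6 PFU/mL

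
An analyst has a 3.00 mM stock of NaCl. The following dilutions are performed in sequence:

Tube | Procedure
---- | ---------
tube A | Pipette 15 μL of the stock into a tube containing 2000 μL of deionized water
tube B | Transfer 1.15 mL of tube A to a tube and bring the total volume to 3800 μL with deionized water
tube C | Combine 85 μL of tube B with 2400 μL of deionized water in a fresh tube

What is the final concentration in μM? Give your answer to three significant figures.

0.231 μM

Step 1: 15 μL + 2000 μL = 2015 μL total → factor 2015/15 = 134.33
Step 2: 1.15 mL brought to 3800 μL → factor 3.8/1.15 = 3.3043
Step 3: 85 μL + 2400 μL = 2485 μL total → factor 2485/85 = 29.235
Overall dilution factor = 134.33 × 3.3043 × 29.235 = 12977
Final = 3.00 mM / 12977 = 0.0002312 mM = 0.231 μM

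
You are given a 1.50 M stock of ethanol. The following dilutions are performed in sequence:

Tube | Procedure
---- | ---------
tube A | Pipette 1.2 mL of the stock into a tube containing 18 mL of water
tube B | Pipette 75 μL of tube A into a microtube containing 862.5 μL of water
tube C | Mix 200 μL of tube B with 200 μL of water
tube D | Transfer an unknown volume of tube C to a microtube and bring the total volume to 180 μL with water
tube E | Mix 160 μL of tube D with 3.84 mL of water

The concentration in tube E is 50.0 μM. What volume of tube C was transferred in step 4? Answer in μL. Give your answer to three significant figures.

Step 1: 1.2 mL + 18 mL = 19.2 mL total → factor 19.2/1.2 = 16
Step 2: 75 μL + 862.5 μL = 937.5 μL total → factor 937.5/75 = 12.5
Step 3: 200 μL + 200 μL = 400 μL total → factor 400/200 = 2
Step 4: v brought to 180 μL → factor = 180 μL/v
Step 5: 160 μL + 3.84 mL = 4000 μL total → factor 4000/160 = 25
Product of known-step factors = 10000
Overall factor = 1.50 M / (50.0 μM) = 30000
Step-4 factor = 30000 / 10000 = 3
v = 180 μL / 3 = 60.0 μL

60.0 μL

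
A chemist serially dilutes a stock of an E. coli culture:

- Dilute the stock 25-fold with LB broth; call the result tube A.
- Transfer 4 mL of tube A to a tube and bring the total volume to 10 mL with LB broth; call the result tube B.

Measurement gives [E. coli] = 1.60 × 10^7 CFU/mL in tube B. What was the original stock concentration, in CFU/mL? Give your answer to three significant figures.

Step 1: 25-fold → factor 25
Step 2: 4 mL brought to 10 mL → factor 10/4 = 2.5
Overall dilution factor = 25 × 2.5 = 62.5
Stock = 1.60 × 10^7 CFU/mL × 62.5 = 1.00 × 10^9 CFU/mL

1.00 × 10^9 CFU/mL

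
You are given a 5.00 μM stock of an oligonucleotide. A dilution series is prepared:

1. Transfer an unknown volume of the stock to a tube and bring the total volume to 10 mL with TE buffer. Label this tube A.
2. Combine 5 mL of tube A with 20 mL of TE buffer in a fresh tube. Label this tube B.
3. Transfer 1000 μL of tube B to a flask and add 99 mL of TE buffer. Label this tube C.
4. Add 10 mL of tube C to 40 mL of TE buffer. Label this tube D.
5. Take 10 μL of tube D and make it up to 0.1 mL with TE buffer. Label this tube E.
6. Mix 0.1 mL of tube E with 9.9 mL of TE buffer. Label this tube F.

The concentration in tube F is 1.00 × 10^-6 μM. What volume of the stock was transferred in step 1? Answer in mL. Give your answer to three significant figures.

Step 1: v brought to 10 mL → factor = 10 mL/v
Step 2: 5 mL + 20 mL = 25 mL total → factor 25/5 = 5
Step 3: 1000 μL + 99 mL = 1 × 10^5 μL total → factor 1 × 10^5/1000 = 100
Step 4: 10 mL + 40 mL = 50 mL total → factor 50/10 = 5
Step 5: 10 μL brought to 0.1 mL → factor 100/10 = 10
Step 6: 0.1 mL + 9.9 mL = 10 mL total → factor 10/0.1 = 100
Product of known-step factors = 2.5 × 10^6
Overall factor = 5.00 μM / (1.00 × 10^-6 μM) = 5 × 10^6
Step-1 factor = 5 × 10^6 / 2.5 × 10^6 = 2
v = 10 mL / 2 = 5.00 mL

5.00 mL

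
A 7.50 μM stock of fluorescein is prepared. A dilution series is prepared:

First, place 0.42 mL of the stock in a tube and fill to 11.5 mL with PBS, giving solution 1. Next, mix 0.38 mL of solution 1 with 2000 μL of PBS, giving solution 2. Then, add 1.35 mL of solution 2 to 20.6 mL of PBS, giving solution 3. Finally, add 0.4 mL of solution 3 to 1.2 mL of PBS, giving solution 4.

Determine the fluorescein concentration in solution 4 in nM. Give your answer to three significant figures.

Step 1: 0.42 mL brought to 11.5 mL → factor 11.5/0.42 = 27.381
Step 2: 0.38 mL + 2000 μL = 2.38 mL total → factor 2.38/0.38 = 6.2632
Step 3: 1.35 mL + 20.6 mL = 21.95 mL total → factor 21.95/1.35 = 16.259
Step 4: 0.4 mL + 1.2 mL = 1.6 mL total → factor 1.6/0.4 = 4
Overall dilution factor = 27.381 × 6.2632 × 16.259 × 4 = 11153
Final = 7.50 μM / 11153 = 0.0006724 μM = 0.672 nM

0.672 nM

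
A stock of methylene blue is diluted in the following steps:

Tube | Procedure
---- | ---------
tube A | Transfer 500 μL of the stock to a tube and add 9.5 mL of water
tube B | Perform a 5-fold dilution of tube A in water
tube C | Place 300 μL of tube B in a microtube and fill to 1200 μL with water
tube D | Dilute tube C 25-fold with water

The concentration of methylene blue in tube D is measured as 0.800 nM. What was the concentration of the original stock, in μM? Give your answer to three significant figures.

8.00 μM

Step 1: 500 μL + 9.5 mL = 10000 μL total → factor 10000/500 = 20
Step 2: 5-fold → factor 5
Step 3: 300 μL brought to 1200 μL → factor 1200/300 = 4
Step 4: 25-fold → factor 25
Overall dilution factor = 20 × 5 × 4 × 25 = 10000
Stock = 0.800 nM × 10000 = 8000 nM = 8.00 μM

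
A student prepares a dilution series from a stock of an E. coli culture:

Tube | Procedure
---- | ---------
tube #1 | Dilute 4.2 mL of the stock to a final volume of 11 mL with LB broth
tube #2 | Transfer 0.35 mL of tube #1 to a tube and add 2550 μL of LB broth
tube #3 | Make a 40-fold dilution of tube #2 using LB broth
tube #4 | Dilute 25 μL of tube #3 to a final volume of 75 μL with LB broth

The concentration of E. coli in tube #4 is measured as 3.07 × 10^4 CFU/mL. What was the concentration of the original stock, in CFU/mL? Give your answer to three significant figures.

Step 1: 4.2 mL brought to 11 mL → factor 11/4.2 = 2.619
Step 2: 0.35 mL + 2550 μL = 2.9 mL total → factor 2.9/0.35 = 8.2857
Step 3: 40-fold → factor 40
Step 4: 25 μL brought to 75 μL → factor 75/25 = 3
Overall dilution factor = 2.619 × 8.2857 × 40 × 3 = 2604.1
Stock = 3.07 × 10^4 CFU/mL × 2604.1 = 7.99 × 10^7 CFU/mL

7.99 × 10^7 CFU/mL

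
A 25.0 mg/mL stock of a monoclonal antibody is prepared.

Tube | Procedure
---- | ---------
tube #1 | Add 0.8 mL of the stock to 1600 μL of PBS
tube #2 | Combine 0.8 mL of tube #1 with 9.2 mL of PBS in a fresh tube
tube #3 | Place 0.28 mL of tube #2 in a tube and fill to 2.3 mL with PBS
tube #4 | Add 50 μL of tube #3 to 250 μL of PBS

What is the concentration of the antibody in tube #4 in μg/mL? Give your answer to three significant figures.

13.5 μg/mL

Step 1: 0.8 mL + 1600 μL = 2.4 mL total → factor 2.4/0.8 = 3
Step 2: 0.8 mL + 9.2 mL = 10 mL total → factor 10/0.8 = 12.5
Step 3: 0.28 mL brought to 2.3 mL → factor 2.3/0.28 = 8.2143
Step 4: 50 μL + 250 μL = 300 μL total → factor 300/50 = 6
Overall dilution factor = 3 × 12.5 × 8.2143 × 6 = 1848.2
Final = 25.0 mg/mL / 1848.2 = 0.01353 mg/mL = 13.5 μg/mL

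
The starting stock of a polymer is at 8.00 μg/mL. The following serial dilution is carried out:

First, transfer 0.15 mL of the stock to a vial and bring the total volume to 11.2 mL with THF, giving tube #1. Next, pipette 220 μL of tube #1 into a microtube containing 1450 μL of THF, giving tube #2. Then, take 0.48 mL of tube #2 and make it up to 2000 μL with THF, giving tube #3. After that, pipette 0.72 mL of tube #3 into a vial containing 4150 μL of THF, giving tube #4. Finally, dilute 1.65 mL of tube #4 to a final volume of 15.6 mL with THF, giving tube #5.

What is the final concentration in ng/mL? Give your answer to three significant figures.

Step 1: 0.15 mL brought to 11.2 mL → factor 11.2/0.15 = 74.667
Step 2: 220 μL + 1450 μL = 1670 μL total → factor 1670/220 = 7.5909
Step 3: 0.48 mL brought to 2000 μL → factor 2/0.48 = 4.1667
Step 4: 0.72 mL + 4150 μL = 4.87 mL total → factor 4.87/0.72 = 6.7639
Step 5: 1.65 mL brought to 15.6 mL → factor 15.6/1.65 = 9.4545
Overall dilution factor = 74.667 × 7.5909 × 4.1667 × 6.7639 × 9.4545 = 1.5102 × 10^5
Final = 8.00 μg/mL / 1.5102 × 10^5 = 5.297 × 10^-5 μg/mL = 0.0530 ng/mL

0.0530 ng/mL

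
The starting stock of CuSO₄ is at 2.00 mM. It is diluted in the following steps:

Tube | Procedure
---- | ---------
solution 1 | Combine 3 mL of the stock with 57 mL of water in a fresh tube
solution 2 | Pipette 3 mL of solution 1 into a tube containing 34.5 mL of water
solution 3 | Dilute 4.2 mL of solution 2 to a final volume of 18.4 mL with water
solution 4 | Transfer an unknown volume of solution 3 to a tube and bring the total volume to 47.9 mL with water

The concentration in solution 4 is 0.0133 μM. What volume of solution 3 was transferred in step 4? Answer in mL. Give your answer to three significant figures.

Step 1: 3 mL + 57 mL = 60 mL total → factor 60/3 = 20
Step 2: 3 mL + 34.5 mL = 37.5 mL total → factor 37.5/3 = 12.5
Step 3: 4.2 mL brought to 18.4 mL → factor 18.4/4.2 = 4.381
Step 4: v brought to 47.9 mL → factor = 47.9 mL/v
Product of known-step factors = 1095.2
Overall factor = 2.00 mM / (0.0133 μM) = 1.5038 × 10^5
Step-4 factor = 1.5038 × 10^5 / 1095.2 = 137.3
v = 47.9 mL / 137.3 = 0.349 mL

0.349 mL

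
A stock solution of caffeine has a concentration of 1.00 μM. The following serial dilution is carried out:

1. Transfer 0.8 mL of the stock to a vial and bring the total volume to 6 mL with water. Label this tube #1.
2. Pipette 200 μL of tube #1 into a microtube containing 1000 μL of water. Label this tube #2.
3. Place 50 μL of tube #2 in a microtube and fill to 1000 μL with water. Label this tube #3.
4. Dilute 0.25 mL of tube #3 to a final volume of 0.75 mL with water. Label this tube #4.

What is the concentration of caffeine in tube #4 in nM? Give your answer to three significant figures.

0.370 nM

Step 1: 0.8 mL brought to 6 mL → factor 6/0.8 = 7.5
Step 2: 200 μL + 1000 μL = 1200 μL total → factor 1200/200 = 6
Step 3: 50 μL brought to 1000 μL → factor 1000/50 = 20
Step 4: 0.25 mL brought to 0.75 mL → factor 0.75/0.25 = 3
Overall dilution factor = 7.5 × 6 × 20 × 3 = 2700
Final = 1.00 μM / 2700 = 0.0003704 μM = 0.370 nM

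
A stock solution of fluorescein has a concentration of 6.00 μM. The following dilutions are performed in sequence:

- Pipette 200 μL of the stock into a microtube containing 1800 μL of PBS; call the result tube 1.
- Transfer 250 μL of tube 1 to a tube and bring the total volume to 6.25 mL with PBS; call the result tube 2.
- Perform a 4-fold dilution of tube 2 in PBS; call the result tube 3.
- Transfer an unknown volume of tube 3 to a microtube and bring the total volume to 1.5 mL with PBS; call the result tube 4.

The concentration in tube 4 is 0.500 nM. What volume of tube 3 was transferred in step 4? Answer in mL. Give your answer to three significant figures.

Step 1: 200 μL + 1800 μL = 2000 μL total → factor 2000/200 = 10
Step 2: 250 μL brought to 6.25 mL → factor 6250/250 = 25
Step 3: 4-fold → factor 4
Step 4: v brought to 1.5 mL → factor = 1.5 mL/v
Product of known-step factors = 1000
Overall factor = 6.00 μM / (0.500 nM) = 12000
Step-4 factor = 12000 / 1000 = 12
v = 1.5 mL / 12 = 0.125 mL

0.125 mL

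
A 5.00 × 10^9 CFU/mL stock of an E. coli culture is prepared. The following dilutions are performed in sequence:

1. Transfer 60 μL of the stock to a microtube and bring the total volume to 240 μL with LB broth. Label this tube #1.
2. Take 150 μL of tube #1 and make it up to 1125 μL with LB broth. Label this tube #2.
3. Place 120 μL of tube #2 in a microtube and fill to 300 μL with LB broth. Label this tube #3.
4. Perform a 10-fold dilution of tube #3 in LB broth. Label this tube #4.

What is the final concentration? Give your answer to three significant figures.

Step 1: 60 μL brought to 240 μL → factor 240/60 = 4
Step 2: 150 μL brought to 1125 μL → factor 1125/150 = 7.5
Step 3: 120 μL brought to 300 μL → factor 300/120 = 2.5
Step 4: 10-fold → factor 10
Overall dilution factor = 4 × 7.5 × 2.5 × 10 = 750
Final = 5.00 × 10^9 CFU/mL / 750 = 6.67 × 10^6 CFU/mL

6.67 × 10^6 CFU/mL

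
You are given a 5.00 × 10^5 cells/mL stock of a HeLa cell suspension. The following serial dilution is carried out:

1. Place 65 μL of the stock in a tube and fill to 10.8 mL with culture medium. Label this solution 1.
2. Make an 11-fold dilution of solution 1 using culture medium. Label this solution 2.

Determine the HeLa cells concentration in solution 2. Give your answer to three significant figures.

Step 1: 65 μL brought to 10.8 mL → factor 10800/65 = 166.15
Step 2: 11-fold → factor 11
Overall dilution factor = 166.15 × 11 = 1827.7
Final = 5.00 × 10^5 cells/mL / 1827.7 = 274 cells/mL

274 cells/mL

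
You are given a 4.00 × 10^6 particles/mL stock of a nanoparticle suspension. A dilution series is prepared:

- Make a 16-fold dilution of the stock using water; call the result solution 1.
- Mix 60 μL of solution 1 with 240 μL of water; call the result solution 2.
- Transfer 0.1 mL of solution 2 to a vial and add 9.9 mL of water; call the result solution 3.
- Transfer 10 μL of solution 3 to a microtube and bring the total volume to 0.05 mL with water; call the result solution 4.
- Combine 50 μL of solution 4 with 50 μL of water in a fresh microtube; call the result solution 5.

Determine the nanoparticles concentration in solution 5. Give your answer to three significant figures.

Step 1: 16-fold → factor 16
Step 2: 60 μL + 240 μL = 300 μL total → factor 300/60 = 5
Step 3: 0.1 mL + 9.9 mL = 10 mL total → factor 10/0.1 = 100
Step 4: 10 μL brought to 0.05 mL → factor 50/10 = 5
Step 5: 50 μL + 50 μL = 100 μL total → factor 100/50 = 2
Overall dilution factor = 16 × 5 × 100 × 5 × 2 = 80000
Final = 4.00 × 10^6 particles/mL / 80000 = 50.0 particles/mL

50.0 particles/mL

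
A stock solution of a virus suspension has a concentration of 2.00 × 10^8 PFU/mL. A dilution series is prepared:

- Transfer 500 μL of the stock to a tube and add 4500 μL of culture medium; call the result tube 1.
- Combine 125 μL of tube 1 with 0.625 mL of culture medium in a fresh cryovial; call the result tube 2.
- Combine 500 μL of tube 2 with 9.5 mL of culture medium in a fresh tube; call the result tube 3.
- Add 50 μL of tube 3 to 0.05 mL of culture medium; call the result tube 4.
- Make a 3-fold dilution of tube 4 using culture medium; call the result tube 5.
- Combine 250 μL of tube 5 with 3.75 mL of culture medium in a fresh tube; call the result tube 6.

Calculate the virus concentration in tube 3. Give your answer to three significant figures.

Step 1: 500 μL + 4500 μL = 5000 μL total → factor 5000/500 = 10
Step 2: 125 μL + 0.625 mL = 750 μL total → factor 750/125 = 6
Step 3: 500 μL + 9.5 mL = 10000 μL total → factor 10000/500 = 20
Dilution factor through tube 3 = 10 × 6 × 20 = 1200
[tube 3] = 2.00 × 10^8 PFU/mL / 1200 = 1.67 × 10^5 PFU/mL

1.67 × 10^5 PFU/mL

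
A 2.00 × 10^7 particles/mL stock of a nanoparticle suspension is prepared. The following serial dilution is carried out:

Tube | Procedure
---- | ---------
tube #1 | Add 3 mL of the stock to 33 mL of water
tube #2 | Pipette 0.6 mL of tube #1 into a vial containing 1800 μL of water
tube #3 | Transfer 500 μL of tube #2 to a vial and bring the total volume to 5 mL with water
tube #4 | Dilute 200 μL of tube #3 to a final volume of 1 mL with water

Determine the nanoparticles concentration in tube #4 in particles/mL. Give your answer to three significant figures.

Step 1: 3 mL + 33 mL = 36 mL total → factor 36/3 = 12
Step 2: 0.6 mL + 1800 μL = 2.4 mL total → factor 2.4/0.6 = 4
Step 3: 500 μL brought to 5 mL → factor 5000/500 = 10
Step 4: 200 μL brought to 1 mL → factor 1000/200 = 5
Overall dilution factor = 12 × 4 × 10 × 5 = 2400
Final = 2.00 × 10^7 particles/mL / 2400 = 8.33 × 10^3 particles/mL

8.33 × 10^3 particles/mL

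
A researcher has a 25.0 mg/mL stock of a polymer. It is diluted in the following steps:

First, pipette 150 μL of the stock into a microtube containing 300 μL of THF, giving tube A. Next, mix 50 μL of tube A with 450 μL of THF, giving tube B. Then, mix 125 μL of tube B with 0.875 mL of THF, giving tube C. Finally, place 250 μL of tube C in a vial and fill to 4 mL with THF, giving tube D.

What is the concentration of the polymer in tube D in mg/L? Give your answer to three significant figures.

Step 1: 150 μL + 300 μL = 450 μL total → factor 450/150 = 3
Step 2: 50 μL + 450 μL = 500 μL total → factor 500/50 = 10
Step 3: 125 μL + 0.875 mL = 1000 μL total → factor 1000/125 = 8
Step 4: 250 μL brought to 4 mL → factor 4000/250 = 16
Overall dilution factor = 3 × 10 × 8 × 16 = 3840
Final = 25.0 mg/mL / 3840 = 0.006510 mg/mL = 6.51 mg/L

6.51 mg/L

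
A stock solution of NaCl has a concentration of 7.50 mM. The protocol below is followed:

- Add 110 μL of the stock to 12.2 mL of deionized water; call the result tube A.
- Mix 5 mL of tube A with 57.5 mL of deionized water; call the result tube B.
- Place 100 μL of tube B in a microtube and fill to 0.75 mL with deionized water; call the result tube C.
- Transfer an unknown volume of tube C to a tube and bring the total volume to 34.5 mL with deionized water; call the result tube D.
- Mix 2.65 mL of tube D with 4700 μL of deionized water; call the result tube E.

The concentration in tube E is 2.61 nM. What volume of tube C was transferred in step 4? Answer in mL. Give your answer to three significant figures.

0.349 mL

Step 1: 110 μL + 12.2 mL = 12310 μL total → factor 12310/110 = 111.91
Step 2: 5 mL + 57.5 mL = 62.5 mL total → factor 62.5/5 = 12.5
Step 3: 100 μL brought to 0.75 mL → factor 750/100 = 7.5
Step 4: v brought to 34.5 mL → factor = 34.5 mL/v
Step 5: 2.65 mL + 4700 μL = 7.35 mL total → factor 7.35/2.65 = 2.7736
Product of known-step factors = 29099
Overall factor = 7.50 mM / (2.61 nM) = 2.8736 × 10^6
Step-4 factor = 2.8736 × 10^6 / 29099 = 98.751
v = 34.5 mL / 98.751 = 0.349 mL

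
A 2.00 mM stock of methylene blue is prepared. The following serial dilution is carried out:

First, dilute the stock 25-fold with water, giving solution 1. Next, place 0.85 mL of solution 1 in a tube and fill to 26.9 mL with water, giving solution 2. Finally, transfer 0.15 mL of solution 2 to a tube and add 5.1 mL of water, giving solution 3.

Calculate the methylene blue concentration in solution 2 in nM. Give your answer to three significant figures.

2.53 × 10^3 nM

Step 1: 25-fold → factor 25
Step 2: 0.85 mL brought to 26.9 mL → factor 26.9/0.85 = 31.647
Dilution factor through solution 2 = 25 × 31.647 = 791.18
[solution 2] = 2.00 mM / 791.18 = 0.002528 mM = 2.53 × 10^3 nM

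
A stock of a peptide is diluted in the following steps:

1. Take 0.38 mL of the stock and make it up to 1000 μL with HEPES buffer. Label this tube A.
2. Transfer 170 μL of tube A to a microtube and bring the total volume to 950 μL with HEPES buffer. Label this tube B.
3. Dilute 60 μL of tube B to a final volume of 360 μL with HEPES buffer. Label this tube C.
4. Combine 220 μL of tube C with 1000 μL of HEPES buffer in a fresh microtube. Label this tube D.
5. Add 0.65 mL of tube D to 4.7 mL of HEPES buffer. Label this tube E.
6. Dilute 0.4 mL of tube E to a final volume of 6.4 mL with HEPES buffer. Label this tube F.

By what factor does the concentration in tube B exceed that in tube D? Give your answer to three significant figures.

33.3

Step 1: 0.38 mL brought to 1000 μL → factor 1/0.38 = 2.6316
Step 2: 170 μL brought to 950 μL → factor 950/170 = 5.5882
Step 3: 60 μL brought to 360 μL → factor 360/60 = 6
Step 4: 220 μL + 1000 μL = 1220 μL total → factor 1220/220 = 5.5455
Dilution factor to tube B = 14.706; to tube D = 489.3
[tube B]/[tube D] = (factor to tube D)/(factor to tube B) = 489.3/14.706 = 33.3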